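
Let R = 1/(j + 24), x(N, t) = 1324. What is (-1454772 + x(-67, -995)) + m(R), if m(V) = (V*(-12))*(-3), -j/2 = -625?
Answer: -925846358/637 ≈ -1.4534e+6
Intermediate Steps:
j = 1250 (j = -2*(-625) = 1250)
R = 1/1274 (R = 1/(1250 + 24) = 1/1274 ≈ 0.00078493)
m(V) = 36*V (m(V) = -12*V*(-3) = 36*V)
(-1454772 + x(-67, -995)) + m(R) = (-1454772 + 1324) + 36*(1/1274) = -1453448 + 18/637 = -925846358/637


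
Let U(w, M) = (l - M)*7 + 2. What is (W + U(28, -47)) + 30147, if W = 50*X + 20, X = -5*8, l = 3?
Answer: 28519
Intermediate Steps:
X = -40
U(w, M) = 23 - 7*M (U(w, M) = (3 - M)*7 + 2 = (21 - 7*M) + 2 = 23 - 7*M)
W = -1980 (W = 50*(-40) + 20 = -2000 + 20 = -1980)
(W + U(28, -47)) + 30147 = (-1980 + (23 - 7*(-47))) + 30147 = (-1980 + (23 + 329)) + 30147 = (-1980 + 352) + 30147 = -1628 + 30147 = 28519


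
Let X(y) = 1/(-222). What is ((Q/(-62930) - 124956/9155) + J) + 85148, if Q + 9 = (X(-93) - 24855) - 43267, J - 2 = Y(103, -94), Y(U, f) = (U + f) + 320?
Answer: 2186223875539561/25579912260 ≈ 85466.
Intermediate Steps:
Y(U, f) = 320 + U + f
J = 331 (J = 2 + (320 + 103 - 94) = 2 + 329 = 331)
X(y) = -1/222
Q = -15125083/222 (Q = -9 + ((-1/222 - 24855) - 43267) = -9 + (-5517811/222 - 43267) = -9 - 15123085/222 = -15125083/222 ≈ -68131.)
((Q/(-62930) - 124956/9155) + J) + 85148 = ((-15125083/222/(-62930) - 124956/9155) + 331) + 85148 = ((-15125083/222*(-1/62930) - 124956*1/9155) + 331) + 85148 = ((15125083/13970460 - 124956/9155) + 331) + 85148 = (-321444532979/25579912260 + 331) + 85148 = 8145506425081/25579912260 + 85148 = 2186223875539561/25579912260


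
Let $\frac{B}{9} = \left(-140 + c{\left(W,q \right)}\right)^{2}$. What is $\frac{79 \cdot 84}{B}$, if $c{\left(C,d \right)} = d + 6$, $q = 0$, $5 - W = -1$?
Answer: $\frac{553}{13467} \approx 0.041063$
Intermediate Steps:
$W = 6$ ($W = 5 - -1 = 5 + 1 = 6$)
$c{\left(C,d \right)} = 6 + d$
$B = 161604$ ($B = 9 \left(-140 + \left(6 + 0\right)\right)^{2} = 9 \left(-140 + 6\right)^{2} = 9 \left(-134\right)^{2} = 9 \cdot 17956 = 161604$)
$\frac{79 \cdot 84}{B} = \frac{79 \cdot 84}{161604} = 6636 \cdot \frac{1}{161604} = \frac{553}{13467}$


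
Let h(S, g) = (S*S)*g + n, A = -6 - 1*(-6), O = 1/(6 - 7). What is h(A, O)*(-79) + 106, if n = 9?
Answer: -605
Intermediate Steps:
O = -1 (O = 1/(-1) = -1)
A = 0 (A = -6 + 6 = 0)
h(S, g) = 9 + g*S² (h(S, g) = (S*S)*g + 9 = S²*g + 9 = g*S² + 9 = 9 + g*S²)
h(A, O)*(-79) + 106 = (9 - 1*0²)*(-79) + 106 = (9 - 1*0)*(-79) + 106 = (9 + 0)*(-79) + 106 = 9*(-79) + 106 = -711 + 106 = -605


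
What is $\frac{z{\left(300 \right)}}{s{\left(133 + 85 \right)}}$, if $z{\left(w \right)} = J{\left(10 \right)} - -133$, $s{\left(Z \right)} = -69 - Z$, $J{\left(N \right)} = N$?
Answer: $- \frac{143}{287} \approx -0.49826$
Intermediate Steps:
$z{\left(w \right)} = 143$ ($z{\left(w \right)} = 10 - -133 = 10 + 133 = 143$)
$\frac{z{\left(300 \right)}}{s{\left(133 + 85 \right)}} = \frac{143}{-69 - \left(133 + 85\right)} = \frac{143}{-69 - 218} = \frac{143}{-287} = 143 \left(- \frac{1}{287}\right) = - \frac{143}{287}$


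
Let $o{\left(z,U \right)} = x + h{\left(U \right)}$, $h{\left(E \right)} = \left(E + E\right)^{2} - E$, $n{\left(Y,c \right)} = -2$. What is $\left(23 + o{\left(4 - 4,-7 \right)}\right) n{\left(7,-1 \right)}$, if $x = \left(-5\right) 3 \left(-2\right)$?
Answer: $-512$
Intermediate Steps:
$h{\left(E \right)} = - E + 4 E^{2}$ ($h{\left(E \right)} = \left(2 E\right)^{2} - E = 4 E^{2} - E = - E + 4 E^{2}$)
$x = 30$ ($x = \left(-15\right) \left(-2\right) = 30$)
$o{\left(z,U \right)} = 30 + U \left(-1 + 4 U\right)$
$\left(23 + o{\left(4 - 4,-7 \right)}\right) n{\left(7,-1 \right)} = \left(23 - \left(-30 + 7 \left(-1 + 4 \left(-7\right)\right)\right)\right) \left(-2\right) = \left(23 - \left(-30 + 7 \left(-1 - 28\right)\right)\right) \left(-2\right) = \left(23 + \left(30 - -203\right)\right) \left(-2\right) = \left(23 + \left(30 + 203\right)\right) \left(-2\right) = \left(23 + 233\right) \left(-2\right) = 256 \left(-2\right) = -512$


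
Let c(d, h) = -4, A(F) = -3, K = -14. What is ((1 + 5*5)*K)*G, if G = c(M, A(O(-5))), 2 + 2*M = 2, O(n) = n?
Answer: 1456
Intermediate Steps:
M = 0 (M = -1 + (½)*2 = -1 + 1 = 0)
G = -4
((1 + 5*5)*K)*G = ((1 + 5*5)*(-14))*(-4) = ((1 + 25)*(-14))*(-4) = (26*(-14))*(-4) = -364*(-4) = 1456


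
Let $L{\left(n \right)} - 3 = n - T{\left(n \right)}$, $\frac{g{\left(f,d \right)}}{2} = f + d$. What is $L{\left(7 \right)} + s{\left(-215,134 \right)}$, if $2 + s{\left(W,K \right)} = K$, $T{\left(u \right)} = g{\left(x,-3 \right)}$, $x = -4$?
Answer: $156$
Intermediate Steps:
$g{\left(f,d \right)} = 2 d + 2 f$ ($g{\left(f,d \right)} = 2 \left(f + d\right) = 2 \left(d + f\right) = 2 d + 2 f$)
$T{\left(u \right)} = -14$ ($T{\left(u \right)} = 2 \left(-3\right) + 2 \left(-4\right) = -6 - 8 = -14$)
$s{\left(W,K \right)} = -2 + K$
$L{\left(n \right)} = 17 + n$ ($L{\left(n \right)} = 3 + \left(n - -14\right) = 3 + \left(n + 14\right) = 3 + \left(14 + n\right) = 17 + n$)
$L{\left(7 \right)} + s{\left(-215,134 \right)} = \left(17 + 7\right) + \left(-2 + 134\right) = 24 + 132 = 156$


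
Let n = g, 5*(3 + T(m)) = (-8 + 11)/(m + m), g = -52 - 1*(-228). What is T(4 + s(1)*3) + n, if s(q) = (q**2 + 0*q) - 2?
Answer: 1733/10 ≈ 173.30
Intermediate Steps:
g = 176 (g = -52 + 228 = 176)
s(q) = -2 + q**2 (s(q) = (q**2 + 0) - 2 = q**2 - 2 = -2 + q**2)
T(m) = -3 + 3/(10*m) (T(m) = -3 + ((-8 + 11)/(m + m))/5 = -3 + (3/((2*m)))/5 = -3 + (3*(1/(2*m)))/5 = -3 + (3/(2*m))/5 = -3 + 3/(10*m))
n = 176
T(4 + s(1)*3) + n = (-3 + 3/(10*(4 + (-2 + 1**2)*3))) + 176 = (-3 + 3/(10*(4 + (-2 + 1)*3))) + 176 = (-3 + 3/(10*(4 - 1*3))) + 176 = (-3 + 3/(10*(4 - 3))) + 176 = (-3 + (3/10)/1) + 176 = (-3 + (3/10)*1) + 176 = (-3 + 3/10) + 176 = -27/10 + 176 = 1733/10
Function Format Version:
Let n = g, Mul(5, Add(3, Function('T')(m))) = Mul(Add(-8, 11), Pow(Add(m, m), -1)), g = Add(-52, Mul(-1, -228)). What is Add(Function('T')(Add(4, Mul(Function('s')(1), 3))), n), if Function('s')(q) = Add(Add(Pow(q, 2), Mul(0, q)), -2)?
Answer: Rational(1733, 10) ≈ 173.30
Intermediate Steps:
g = 176 (g = Add(-52, 228) = 176)
Function('s')(q) = Add(-2, Pow(q, 2)) (Function('s')(q) = Add(Add(Pow(q, 2), 0), -2) = Add(Pow(q, 2), -2) = Add(-2, Pow(q, 2)))
Function('T')(m) = Add(-3, Mul(Rational(3, 10), Pow(m, -1))) (Function('T')(m) = Add(-3, Mul(Rational(1, 5), Mul(Add(-8, 11), Pow(Add(m, m), -1)))) = Add(-3, Mul(Rational(1, 5), Mul(3, Pow(Mul(2, m), -1)))) = Add(-3, Mul(Rational(1, 5), Mul(3, Mul(Rational(1, 2), Pow(m, -1))))) = Add(-3, Mul(Rational(1, 5), Mul(Rational(3, 2), Pow(m, -1)))) = Add(-3, Mul(Rational(3, 10), Pow(m, -1))))
n = 176
Add(Function('T')(Add(4, Mul(Function('s')(1), 3))), n) = Add(Add(-3, Mul(Rational(3, 10), Pow(Add(4, Mul(Add(-2, Pow(1, 2)), 3)), -1))), 176) = Add(Add(-3, Mul(Rational(3, 10), Pow(Add(4, Mul(Add(-2, 1), 3)), -1))), 176) = Add(Add(-3, Mul(Rational(3, 10), Pow(Add(4, Mul(-1, 3)), -1))), 176) = Add(Add(-3, Mul(Rational(3, 10), Pow(Add(4, -3), -1))), 176) = Add(Add(-3, Mul(Rational(3, 10), Pow(1, -1))), 176) = Add(Add(-3, Mul(Rational(3, 10), 1)), 176) = Add(Add(-3, Rational(3, 10)), 176) = Add(Rational(-27, 10), 176) = Rational(1733, 10)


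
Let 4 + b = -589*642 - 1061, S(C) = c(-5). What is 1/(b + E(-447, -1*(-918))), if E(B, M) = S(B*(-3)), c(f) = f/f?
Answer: -1/379202 ≈ -2.6371e-6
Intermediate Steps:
c(f) = 1
S(C) = 1
E(B, M) = 1
b = -379203 (b = -4 + (-589*642 - 1061) = -4 + (-378138 - 1061) = -4 - 379199 = -379203)
1/(b + E(-447, -1*(-918))) = 1/(-379203 + 1) = 1/(-379202) = -1/379202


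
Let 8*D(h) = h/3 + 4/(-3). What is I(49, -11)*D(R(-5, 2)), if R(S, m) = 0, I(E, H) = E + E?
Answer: -49/3 ≈ -16.333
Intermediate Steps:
I(E, H) = 2*E
D(h) = -⅙ + h/24 (D(h) = (h/3 + 4/(-3))/8 = (h*(⅓) + 4*(-⅓))/8 = (h/3 - 4/3)/8 = (-4/3 + h/3)/8 = -⅙ + h/24)
I(49, -11)*D(R(-5, 2)) = (2*49)*(-⅙ + (1/24)*0) = 98*(-⅙ + 0) = 98*(-⅙) = -49/3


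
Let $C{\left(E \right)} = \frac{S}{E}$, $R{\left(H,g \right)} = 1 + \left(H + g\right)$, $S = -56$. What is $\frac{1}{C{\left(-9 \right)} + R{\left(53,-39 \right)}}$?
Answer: $\frac{9}{191} \approx 0.04712$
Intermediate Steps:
$R{\left(H,g \right)} = 1 + H + g$
$C{\left(E \right)} = - \frac{56}{E}$
$\frac{1}{C{\left(-9 \right)} + R{\left(53,-39 \right)}} = \frac{1}{- \frac{56}{-9} + \left(1 + 53 - 39\right)} = \frac{1}{\left(-56\right) \left(- \frac{1}{9}\right) + 15} = \frac{1}{\frac{56}{9} + 15} = \frac{1}{\frac{191}{9}} = \frac{9}{191}$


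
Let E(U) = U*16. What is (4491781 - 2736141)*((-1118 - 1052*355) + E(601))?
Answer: -640741885680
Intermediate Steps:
E(U) = 16*U
(4491781 - 2736141)*((-1118 - 1052*355) + E(601)) = (4491781 - 2736141)*((-1118 - 1052*355) + 16*601) = 1755640*((-1118 - 373460) + 9616) = 1755640*(-374578 + 9616) = 1755640*(-364962) = -640741885680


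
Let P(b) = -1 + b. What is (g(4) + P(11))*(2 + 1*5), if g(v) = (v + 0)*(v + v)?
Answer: 294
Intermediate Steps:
g(v) = 2*v² (g(v) = v*(2*v) = 2*v²)
(g(4) + P(11))*(2 + 1*5) = (2*4² + (-1 + 11))*(2 + 1*5) = (2*16 + 10)*(2 + 5) = (32 + 10)*7 = 42*7 = 294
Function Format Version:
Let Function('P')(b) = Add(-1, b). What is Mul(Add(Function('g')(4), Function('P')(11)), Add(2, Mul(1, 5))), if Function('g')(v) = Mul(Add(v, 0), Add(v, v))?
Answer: 294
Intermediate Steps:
Function('g')(v) = Mul(2, Pow(v, 2)) (Function('g')(v) = Mul(v, Mul(2, v)) = Mul(2, Pow(v, 2)))
Mul(Add(Function('g')(4), Function('P')(11)), Add(2, Mul(1, 5))) = Mul(Add(Mul(2, Pow(4, 2)), Add(-1, 11)), Add(2, Mul(1, 5))) = Mul(Add(Mul(2, 16), 10), Add(2, 5)) = Mul(Add(32, 10), 7) = Mul(42, 7) = 294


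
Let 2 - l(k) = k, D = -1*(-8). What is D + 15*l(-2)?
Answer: 68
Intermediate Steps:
D = 8
l(k) = 2 - k
D + 15*l(-2) = 8 + 15*(2 - 1*(-2)) = 8 + 15*(2 + 2) = 8 + 15*4 = 8 + 60 = 68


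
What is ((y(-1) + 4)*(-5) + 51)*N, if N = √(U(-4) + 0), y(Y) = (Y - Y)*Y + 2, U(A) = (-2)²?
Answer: 42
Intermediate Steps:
U(A) = 4
y(Y) = 2 (y(Y) = 0*Y + 2 = 0 + 2 = 2)
N = 2 (N = √(4 + 0) = √4 = 2)
((y(-1) + 4)*(-5) + 51)*N = ((2 + 4)*(-5) + 51)*2 = (6*(-5) + 51)*2 = (-30 + 51)*2 = 21*2 = 42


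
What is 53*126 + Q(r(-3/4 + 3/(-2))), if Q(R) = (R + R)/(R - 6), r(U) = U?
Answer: 73464/11 ≈ 6678.5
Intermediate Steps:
Q(R) = 2*R/(-6 + R) (Q(R) = (2*R)/(-6 + R) = 2*R/(-6 + R))
53*126 + Q(r(-3/4 + 3/(-2))) = 53*126 + 2*(-3/4 + 3/(-2))/(-6 + (-3/4 + 3/(-2))) = 6678 + 2*(-3*1/4 + 3*(-1/2))/(-6 + (-3*1/4 + 3*(-1/2))) = 6678 + 2*(-3/4 - 3/2)/(-6 + (-3/4 - 3/2)) = 6678 + 2*(-9/4)/(-6 - 9/4) = 6678 + 2*(-9/4)/(-33/4) = 6678 + 2*(-9/4)*(-4/33) = 6678 + 6/11 = 73464/11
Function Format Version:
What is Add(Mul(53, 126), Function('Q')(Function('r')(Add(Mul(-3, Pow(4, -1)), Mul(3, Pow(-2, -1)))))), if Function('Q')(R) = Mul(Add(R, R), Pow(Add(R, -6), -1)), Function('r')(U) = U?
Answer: Rational(73464, 11) ≈ 6678.5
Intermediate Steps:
Function('Q')(R) = Mul(2, R, Pow(Add(-6, R), -1)) (Function('Q')(R) = Mul(Mul(2, R), Pow(Add(-6, R), -1)) = Mul(2, R, Pow(Add(-6, R), -1)))
Add(Mul(53, 126), Function('Q')(Function('r')(Add(Mul(-3, Pow(4, -1)), Mul(3, Pow(-2, -1)))))) = Add(Mul(53, 126), Mul(2, Add(Mul(-3, Pow(4, -1)), Mul(3, Pow(-2, -1))), Pow(Add(-6, Add(Mul(-3, Pow(4, -1)), Mul(3, Pow(-2, -1)))), -1))) = Add(6678, Mul(2, Add(Mul(-3, Rational(1, 4)), Mul(3, Rational(-1, 2))), Pow(Add(-6, Add(Mul(-3, Rational(1, 4)), Mul(3, Rational(-1, 2)))), -1))) = Add(6678, Mul(2, Add(Rational(-3, 4), Rational(-3, 2)), Pow(Add(-6, Add(Rational(-3, 4), Rational(-3, 2))), -1))) = Add(6678, Mul(2, Rational(-9, 4), Pow(Add(-6, Rational(-9, 4)), -1))) = Add(6678, Mul(2, Rational(-9, 4), Pow(Rational(-33, 4), -1))) = Add(6678, Mul(2, Rational(-9, 4), Rational(-4, 33))) = Add(6678, Rational(6, 11)) = Rational(73464, 11)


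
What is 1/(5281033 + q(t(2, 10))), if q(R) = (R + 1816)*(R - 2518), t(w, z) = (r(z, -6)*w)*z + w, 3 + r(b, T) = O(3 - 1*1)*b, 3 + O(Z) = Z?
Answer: 1/956025 ≈ 1.0460e-6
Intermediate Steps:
O(Z) = -3 + Z
r(b, T) = -3 - b (r(b, T) = -3 + (-3 + (3 - 1*1))*b = -3 + (-3 + (3 - 1))*b = -3 + (-3 + 2)*b = -3 - b)
t(w, z) = w + w*z*(-3 - z) (t(w, z) = ((-3 - z)*w)*z + w = (w*(-3 - z))*z + w = w*z*(-3 - z) + w = w + w*z*(-3 - z))
q(R) = (-2518 + R)*(1816 + R) (q(R) = (1816 + R)*(-2518 + R) = (-2518 + R)*(1816 + R))
1/(5281033 + q(t(2, 10))) = 1/(5281033 + (-4572688 + (2*(1 - 1*10*(3 + 10)))² - 1404*(1 - 1*10*(3 + 10)))) = 1/(5281033 + (-4572688 + (2*(1 - 1*10*13))² - 1404*(1 - 1*10*13))) = 1/(5281033 + (-4572688 + (2*(1 - 130))² - 1404*(1 - 130))) = 1/(5281033 + (-4572688 + (2*(-129))² - 1404*(-129))) = 1/(5281033 + (-4572688 + (-258)² - 702*(-258))) = 1/(5281033 + (-4572688 + 66564 + 181116)) = 1/(5281033 - 4325008) = 1/956025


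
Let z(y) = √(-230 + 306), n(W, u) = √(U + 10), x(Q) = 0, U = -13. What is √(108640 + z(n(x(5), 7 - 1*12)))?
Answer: √(108640 + 2*√19) ≈ 329.62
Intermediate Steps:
n(W, u) = I*√3 (n(W, u) = √(-13 + 10) = √(-3) = I*√3)
z(y) = 2*√19 (z(y) = √76 = 2*√19)
√(108640 + z(n(x(5), 7 - 1*12))) = √(108640 + 2*√19)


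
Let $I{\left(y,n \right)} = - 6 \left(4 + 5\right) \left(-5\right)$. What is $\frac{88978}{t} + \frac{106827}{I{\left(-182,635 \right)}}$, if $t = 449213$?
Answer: $\frac{16004033737}{40429170} \approx 395.85$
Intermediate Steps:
$I{\left(y,n \right)} = 270$ ($I{\left(y,n \right)} = \left(-6\right) 9 \left(-5\right) = \left(-54\right) \left(-5\right) = 270$)
$\frac{88978}{t} + \frac{106827}{I{\left(-182,635 \right)}} = \frac{88978}{449213} + \frac{106827}{270} = 88978 \cdot \frac{1}{449213} + 106827 \cdot \frac{1}{270} = \frac{88978}{449213} + \frac{35609}{90} = \frac{16004033737}{40429170}$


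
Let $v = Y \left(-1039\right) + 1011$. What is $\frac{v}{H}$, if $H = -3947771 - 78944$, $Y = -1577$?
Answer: $- \frac{1639514}{4026715} \approx -0.40716$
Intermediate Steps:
$v = 1639514$ ($v = \left(-1577\right) \left(-1039\right) + 1011 = 1638503 + 1011 = 1639514$)
$H = -4026715$ ($H = -3947771 - 78944 = -4026715$)
$\frac{v}{H} = \frac{1639514}{-4026715} = 1639514 \left(- \frac{1}{4026715}\right) = - \frac{1639514}{4026715}$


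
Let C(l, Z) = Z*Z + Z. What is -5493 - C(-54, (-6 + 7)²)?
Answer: -5495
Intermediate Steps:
C(l, Z) = Z + Z² (C(l, Z) = Z² + Z = Z + Z²)
-5493 - C(-54, (-6 + 7)²) = -5493 - (-6 + 7)²*(1 + (-6 + 7)²) = -5493 - 1²*(1 + 1²) = -5493 - (1 + 1) = -5493 - 2 = -5495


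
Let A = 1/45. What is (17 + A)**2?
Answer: 586756/2025 ≈ 289.76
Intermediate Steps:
A = 1/45 ≈ 0.022222
(17 + A)**2 = (17 + 1/45)**2 = (766/45)**2 = 586756/2025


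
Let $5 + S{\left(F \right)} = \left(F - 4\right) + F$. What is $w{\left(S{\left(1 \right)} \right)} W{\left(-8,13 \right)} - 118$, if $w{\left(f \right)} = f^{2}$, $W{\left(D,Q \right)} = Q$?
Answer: $519$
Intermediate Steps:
$S{\left(F \right)} = -9 + 2 F$ ($S{\left(F \right)} = -5 + \left(\left(F - 4\right) + F\right) = -5 + \left(\left(-4 + F\right) + F\right) = -5 + \left(-4 + 2 F\right) = -9 + 2 F$)
$w{\left(S{\left(1 \right)} \right)} W{\left(-8,13 \right)} - 118 = \left(-9 + 2 \cdot 1\right)^{2} \cdot 13 - 118 = \left(-9 + 2\right)^{2} \cdot 13 - 118 = \left(-7\right)^{2} \cdot 13 - 118 = 49 \cdot 13 - 118 = 637 - 118 = 519$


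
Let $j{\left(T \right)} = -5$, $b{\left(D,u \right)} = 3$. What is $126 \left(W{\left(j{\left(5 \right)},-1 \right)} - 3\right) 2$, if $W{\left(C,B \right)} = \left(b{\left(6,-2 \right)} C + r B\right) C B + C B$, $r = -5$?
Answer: $-12096$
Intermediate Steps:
$W{\left(C,B \right)} = B C + B C \left(- 5 B + 3 C\right)$ ($W{\left(C,B \right)} = \left(3 C - 5 B\right) C B + C B = \left(- 5 B + 3 C\right) C B + B C = C \left(- 5 B + 3 C\right) B + B C = B C \left(- 5 B + 3 C\right) + B C = B C + B C \left(- 5 B + 3 C\right)$)
$126 \left(W{\left(j{\left(5 \right)},-1 \right)} - 3\right) 2 = 126 \left(\left(-1\right) \left(-5\right) \left(1 - -5 + 3 \left(-5\right)\right) - 3\right) 2 = 126 \left(\left(-1\right) \left(-5\right) \left(1 + 5 - 15\right) - 3\right) 2 = 126 \left(\left(-1\right) \left(-5\right) \left(-9\right) - 3\right) 2 = 126 \left(-45 - 3\right) 2 = 126 \left(\left(-48\right) 2\right) = 126 \left(-96\right) = -12096$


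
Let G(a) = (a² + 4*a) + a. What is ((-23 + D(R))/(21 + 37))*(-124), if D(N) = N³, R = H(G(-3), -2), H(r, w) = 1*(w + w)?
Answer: 186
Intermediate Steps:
G(a) = a² + 5*a
H(r, w) = 2*w (H(r, w) = 1*(2*w) = 2*w)
R = -4 (R = 2*(-2) = -4)
((-23 + D(R))/(21 + 37))*(-124) = ((-23 + (-4)³)/(21 + 37))*(-124) = ((-23 - 64)/58)*(-124) = -87*1/58*(-124) = -3/2*(-124) = 186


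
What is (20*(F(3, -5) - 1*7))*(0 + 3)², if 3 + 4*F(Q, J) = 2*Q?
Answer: -1125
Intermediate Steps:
F(Q, J) = -¾ + Q/2 (F(Q, J) = -¾ + (2*Q)/4 = -¾ + Q/2)
(20*(F(3, -5) - 1*7))*(0 + 3)² = (20*((-¾ + (½)*3) - 1*7))*(0 + 3)² = (20*((-¾ + 3/2) - 7))*3² = (20*(¾ - 7))*9 = (20*(-25/4))*9 = -125*9 = -1125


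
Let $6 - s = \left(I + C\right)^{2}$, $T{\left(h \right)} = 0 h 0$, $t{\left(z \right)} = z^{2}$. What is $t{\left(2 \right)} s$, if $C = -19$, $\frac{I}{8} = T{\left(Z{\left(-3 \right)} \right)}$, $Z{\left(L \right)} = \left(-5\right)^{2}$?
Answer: $-1420$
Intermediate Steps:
$Z{\left(L \right)} = 25$
$T{\left(h \right)} = 0$ ($T{\left(h \right)} = 0 \cdot 0 = 0$)
$I = 0$ ($I = 8 \cdot 0 = 0$)
$s = -355$ ($s = 6 - \left(0 - 19\right)^{2} = 6 - \left(-19\right)^{2} = 6 - 361 = -355$)
$t{\left(2 \right)} s = 2^{2} \left(-355\right) = 4 \left(-355\right) = -1420$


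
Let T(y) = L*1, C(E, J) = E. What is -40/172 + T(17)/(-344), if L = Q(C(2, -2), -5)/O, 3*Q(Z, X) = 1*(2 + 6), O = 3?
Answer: -91/387 ≈ -0.23514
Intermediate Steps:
Q(Z, X) = 8/3 (Q(Z, X) = (1*(2 + 6))/3 = (1*8)/3 = (⅓)*8 = 8/3)
L = 8/9 (L = (8/3)/3 = (8/3)*(⅓) = 8/9 ≈ 0.88889)
T(y) = 8/9 (T(y) = (8/9)*1 = 8/9)
-40/172 + T(17)/(-344) = -40/172 + (8/9)/(-344) = -40*1/172 + (8/9)*(-1/344) = -10/43 - 1/387 = -91/387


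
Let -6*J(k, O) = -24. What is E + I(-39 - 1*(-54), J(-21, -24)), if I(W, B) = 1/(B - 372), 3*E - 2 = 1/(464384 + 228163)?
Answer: 507637319/764571888 ≈ 0.66395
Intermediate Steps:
J(k, O) = 4 (J(k, O) = -⅙*(-24) = 4)
E = 1385095/2077641 (E = ⅔ + 1/(3*(464384 + 228163)) = ⅔ + (⅓)/692547 = ⅔ + (⅓)*(1/692547) = ⅔ + 1/2077641 = 1385095/2077641 ≈ 0.66667)
I(W, B) = 1/(-372 + B)
E + I(-39 - 1*(-54), J(-21, -24)) = 1385095/2077641 + 1/(-372 + 4) = 1385095/2077641 + 1/(-368) = 1385095/2077641 - 1/368 = 507637319/764571888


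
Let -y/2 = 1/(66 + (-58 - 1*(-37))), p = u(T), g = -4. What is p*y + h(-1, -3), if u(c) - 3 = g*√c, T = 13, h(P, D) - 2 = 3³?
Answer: 433/15 + 8*√13/45 ≈ 29.508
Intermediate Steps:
h(P, D) = 29 (h(P, D) = 2 + 3³ = 2 + 27 = 29)
u(c) = 3 - 4*√c
p = 3 - 4*√13 ≈ -11.422
y = -2/45 (y = -2/(66 + (-58 - 1*(-37))) = -2/(66 + (-58 + 37)) = -2/(66 - 21) = -2/45 ≈ -0.044444)
p*y + h(-1, -3) = (3 - 4*√13)*(-2/45) + 29 = (-2/15 + 8*√13/45) + 29 = 433/15 + 8*√13/45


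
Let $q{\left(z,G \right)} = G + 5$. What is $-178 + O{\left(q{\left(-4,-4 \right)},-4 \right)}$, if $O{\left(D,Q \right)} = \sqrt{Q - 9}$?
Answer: $-178 + i \sqrt{13} \approx -178.0 + 3.6056 i$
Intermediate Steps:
$q{\left(z,G \right)} = 5 + G$
$O{\left(D,Q \right)} = \sqrt{-9 + Q}$
$-178 + O{\left(q{\left(-4,-4 \right)},-4 \right)} = -178 + \sqrt{-9 - 4} = -178 + \sqrt{-13} = -178 + i \sqrt{13}$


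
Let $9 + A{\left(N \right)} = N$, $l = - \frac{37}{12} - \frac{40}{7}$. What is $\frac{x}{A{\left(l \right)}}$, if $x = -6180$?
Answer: $\frac{103824}{299} \approx 347.24$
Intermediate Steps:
$l = - \frac{739}{84}$ ($l = \left(-37\right) \frac{1}{12} - \frac{40}{7} = - \frac{37}{12} - \frac{40}{7} = - \frac{739}{84} \approx -8.7976$)
$A{\left(N \right)} = -9 + N$
$\frac{x}{A{\left(l \right)}} = - \frac{6180}{-9 - \frac{739}{84}} = - \frac{6180}{- \frac{1495}{84}} = \left(-6180\right) \left(- \frac{84}{1495}\right) = \frac{103824}{299}$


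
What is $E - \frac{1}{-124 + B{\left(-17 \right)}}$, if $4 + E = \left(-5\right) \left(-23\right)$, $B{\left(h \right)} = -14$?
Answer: $\frac{15319}{138} \approx 111.01$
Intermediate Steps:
$E = 111$ ($E = -4 - -115 = -4 + 115 = 111$)
$E - \frac{1}{-124 + B{\left(-17 \right)}} = 111 - \frac{1}{-124 - 14} = 111 - \frac{1}{-138} = 111 - - \frac{1}{138} = 111 + \frac{1}{138} = \frac{15319}{138}$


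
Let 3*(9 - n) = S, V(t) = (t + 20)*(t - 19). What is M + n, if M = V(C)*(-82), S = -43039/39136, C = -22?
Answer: -788351681/117408 ≈ -6714.6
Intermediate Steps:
V(t) = (-19 + t)*(20 + t) (V(t) = (20 + t)*(-19 + t) = (-19 + t)*(20 + t))
S = -43039/39136 (S = -43039*1/39136 = -43039/39136 ≈ -1.0997)
M = -6724 (M = (-380 - 22 + (-22)²)*(-82) = (-380 - 22 + 484)*(-82) = 82*(-82) = -6724)
n = 1099711/117408 (n = 9 - ⅓*(-43039/39136) = 9 + 43039/117408 = 1099711/117408 ≈ 9.3666)
M + n = -6724 + 1099711/117408 = -788351681/117408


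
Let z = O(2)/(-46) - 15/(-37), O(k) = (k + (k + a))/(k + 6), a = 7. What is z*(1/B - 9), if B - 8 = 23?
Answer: -710707/211048 ≈ -3.3675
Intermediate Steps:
O(k) = (7 + 2*k)/(6 + k) (O(k) = (k + (k + 7))/(k + 6) = (k + (7 + k))/(6 + k) = (7 + 2*k)/(6 + k))
B = 31 (B = 8 + 23 = 31)
z = 5113/13616 (z = ((7 + 2*2)/(6 + 2))/(-46) - 15/(-37) = ((7 + 4)/8)*(-1/46) - 15*(-1/37) = ((⅛)*11)*(-1/46) + 15/37 = (11/8)*(-1/46) + 15/37 = -11/368 + 15/37 = 5113/13616 ≈ 0.37551)
z*(1/B - 9) = 5113*(1/31 - 9)/13616 = (5113/13616)*(-278/31) = -710707/211048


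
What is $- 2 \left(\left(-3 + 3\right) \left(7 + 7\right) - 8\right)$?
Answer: $16$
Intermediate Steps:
$- 2 \left(\left(-3 + 3\right) \left(7 + 7\right) - 8\right) = - 2 \left(0 \cdot 14 - 8\right) = - 2 \left(0 - 8\right) = \left(-2\right) \left(-8\right) = 16$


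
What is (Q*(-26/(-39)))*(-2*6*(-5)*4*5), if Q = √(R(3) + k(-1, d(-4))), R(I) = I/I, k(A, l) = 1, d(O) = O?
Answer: 800*√2 ≈ 1131.4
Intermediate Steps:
R(I) = 1
Q = √2 (Q = √(1 + 1) = √2 ≈ 1.4142)
(Q*(-26/(-39)))*(-2*6*(-5)*4*5) = (√2*(-26/(-39)))*(-2*6*(-5)*4*5) = (√2*(-26*(-1/39)))*(-(-60)*4*5) = (√2*(⅔))*(-2*(-120)*5) = (2*√2/3)*(240*5) = (2*√2/3)*1200 = 800*√2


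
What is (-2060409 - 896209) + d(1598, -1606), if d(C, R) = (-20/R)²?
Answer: -1906453895862/644809 ≈ -2.9566e+6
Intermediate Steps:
d(C, R) = 400/R²
(-2060409 - 896209) + d(1598, -1606) = (-2060409 - 896209) + 400/(-1606)² = -2956618 + 400*(1/2579236) = -2956618 + 100/644809 = -1906453895862/644809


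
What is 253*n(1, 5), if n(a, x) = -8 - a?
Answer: -2277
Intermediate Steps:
253*n(1, 5) = 253*(-8 - 1*1) = 253*(-8 - 1) = 253*(-9) = -2277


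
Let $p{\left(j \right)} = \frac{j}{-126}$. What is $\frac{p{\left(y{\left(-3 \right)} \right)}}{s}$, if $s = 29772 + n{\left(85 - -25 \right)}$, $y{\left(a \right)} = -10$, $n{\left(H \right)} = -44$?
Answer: $\frac{5}{1872864} \approx 2.6697 \cdot 10^{-6}$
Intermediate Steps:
$p{\left(j \right)} = - \frac{j}{126}$ ($p{\left(j \right)} = j \left(- \frac{1}{126}\right) = - \frac{j}{126}$)
$s = 29728$ ($s = 29772 - 44 = 29728$)
$\frac{p{\left(y{\left(-3 \right)} \right)}}{s} = \frac{\left(- \frac{1}{126}\right) \left(-10\right)}{29728} = \frac{5}{63} \cdot \frac{1}{29728} = \frac{5}{1872864}$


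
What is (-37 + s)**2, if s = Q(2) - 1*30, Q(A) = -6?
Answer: 5329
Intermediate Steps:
s = -36 (s = -6 - 1*30 = -6 - 30 = -36)
(-37 + s)**2 = (-37 - 36)**2 = (-73)**2 = 5329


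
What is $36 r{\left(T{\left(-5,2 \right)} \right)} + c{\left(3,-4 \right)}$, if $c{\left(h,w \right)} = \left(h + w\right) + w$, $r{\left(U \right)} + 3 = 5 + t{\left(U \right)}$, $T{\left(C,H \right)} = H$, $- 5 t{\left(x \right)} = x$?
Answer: $\frac{263}{5} \approx 52.6$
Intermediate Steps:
$t{\left(x \right)} = - \frac{x}{5}$
$r{\left(U \right)} = 2 - \frac{U}{5}$ ($r{\left(U \right)} = -3 - \left(-5 + \frac{U}{5}\right) = 2 - \frac{U}{5}$)
$c{\left(h,w \right)} = h + 2 w$
$36 r{\left(T{\left(-5,2 \right)} \right)} + c{\left(3,-4 \right)} = 36 \left(2 - \frac{2}{5}\right) + \left(3 + 2 \left(-4\right)\right) = 36 \left(2 - \frac{2}{5}\right) + \left(3 - 8\right) = 36 \cdot \frac{8}{5} - 5 = \frac{288}{5} - 5 = \frac{263}{5}$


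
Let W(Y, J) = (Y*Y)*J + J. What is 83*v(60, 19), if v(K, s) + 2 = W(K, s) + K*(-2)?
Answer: 5668651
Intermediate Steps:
W(Y, J) = J + J*Y**2 (W(Y, J) = Y**2*J + J = J*Y**2 + J = J + J*Y**2)
v(K, s) = -2 - 2*K + s*(1 + K**2) (v(K, s) = -2 + (s*(1 + K**2) + K*(-2)) = -2 + (s*(1 + K**2) - 2*K) = -2 + (-2*K + s*(1 + K**2)) = -2 - 2*K + s*(1 + K**2))
83*v(60, 19) = 83*(-2 - 2*60 + 19*(1 + 60**2)) = 83*(-2 - 120 + 19*(1 + 3600)) = 83*(-2 - 120 + 19*3601) = 83*(-2 - 120 + 68419) = 83*68297 = 5668651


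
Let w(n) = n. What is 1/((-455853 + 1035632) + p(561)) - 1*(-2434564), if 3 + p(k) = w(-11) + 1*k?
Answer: 1412840787865/580326 ≈ 2.4346e+6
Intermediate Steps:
p(k) = -14 + k (p(k) = -3 + (-11 + 1*k) = -3 + (-11 + k) = -14 + k)
1/((-455853 + 1035632) + p(561)) - 1*(-2434564) = 1/((-455853 + 1035632) + (-14 + 561)) - 1*(-2434564) = 1/(579779 + 547) + 2434564 = 1/580326 + 2434564 = 1412840787865/580326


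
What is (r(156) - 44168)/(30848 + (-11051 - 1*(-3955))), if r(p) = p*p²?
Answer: 469031/2969 ≈ 157.98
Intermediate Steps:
r(p) = p³
(r(156) - 44168)/(30848 + (-11051 - 1*(-3955))) = (156³ - 44168)/(30848 + (-11051 - 1*(-3955))) = (3796416 - 44168)/(30848 + (-11051 + 3955)) = 3752248/(30848 - 7096) = 3752248/23752 = 3752248*(1/23752) = 469031/2969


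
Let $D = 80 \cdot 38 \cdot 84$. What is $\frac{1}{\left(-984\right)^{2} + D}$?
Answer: $\frac{1}{1223616} \approx 8.1725 \cdot 10^{-7}$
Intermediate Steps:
$D = 255360$ ($D = 3040 \cdot 84 = 255360$)
$\frac{1}{\left(-984\right)^{2} + D} = \frac{1}{\left(-984\right)^{2} + 255360} = \frac{1}{968256 + 255360} = \frac{1}{1223616}$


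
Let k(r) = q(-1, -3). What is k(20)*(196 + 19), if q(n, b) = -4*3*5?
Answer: -12900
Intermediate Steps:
q(n, b) = -60 (q(n, b) = -12*5 = -60)
k(r) = -60
k(20)*(196 + 19) = -60*(196 + 19) = -60*215 = -12900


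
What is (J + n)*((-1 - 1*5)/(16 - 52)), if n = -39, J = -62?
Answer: -101/6 ≈ -16.833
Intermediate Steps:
(J + n)*((-1 - 1*5)/(16 - 52)) = (-62 - 39)*((-1 - 1*5)/(16 - 52)) = -101*(-1 - 5)/(-36) = -(-606)*(-1)/36 = -101*1/6 = -101/6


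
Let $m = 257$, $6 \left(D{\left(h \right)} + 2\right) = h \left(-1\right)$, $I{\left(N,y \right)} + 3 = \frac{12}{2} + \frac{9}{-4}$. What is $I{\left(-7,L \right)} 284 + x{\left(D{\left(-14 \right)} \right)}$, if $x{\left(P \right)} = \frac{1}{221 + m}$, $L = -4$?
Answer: $\frac{101815}{478} \approx 213.0$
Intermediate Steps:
$I{\left(N,y \right)} = \frac{3}{4}$ ($I{\left(N,y \right)} = -3 + \left(\frac{12}{2} + \frac{9}{-4}\right) = -3 + \left(12 \cdot \frac{1}{2} + 9 \left(- \frac{1}{4}\right)\right) = -3 + \left(6 - \frac{9}{4}\right) = -3 + \frac{15}{4} = \frac{3}{4}$)
$D{\left(h \right)} = -2 - \frac{h}{6}$ ($D{\left(h \right)} = -2 + \frac{h \left(-1\right)}{6} = -2 + \frac{\left(-1\right) h}{6} = -2 - \frac{h}{6}$)
$x{\left(P \right)} = \frac{1}{478}$ ($x{\left(P \right)} = \frac{1}{221 + 257} = \frac{1}{478}$)
$I{\left(-7,L \right)} 284 + x{\left(D{\left(-14 \right)} \right)} = \frac{3}{4} \cdot 284 + \frac{1}{478} = 213 + \frac{1}{478} = \frac{101815}{478}$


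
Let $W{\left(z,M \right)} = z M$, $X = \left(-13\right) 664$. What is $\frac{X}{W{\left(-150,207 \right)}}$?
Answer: $\frac{4316}{15525} \approx 0.278$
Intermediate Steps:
$X = -8632$
$W{\left(z,M \right)} = M z$
$\frac{X}{W{\left(-150,207 \right)}} = - \frac{8632}{207 \left(-150\right)} = - \frac{8632}{-31050} = \left(-8632\right) \left(- \frac{1}{31050}\right) = \frac{4316}{15525}$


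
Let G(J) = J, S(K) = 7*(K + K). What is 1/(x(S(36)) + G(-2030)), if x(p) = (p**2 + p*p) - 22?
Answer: 1/505980 ≈ 1.9764e-6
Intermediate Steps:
S(K) = 14*K (S(K) = 7*(2*K) = 14*K)
x(p) = -22 + 2*p**2 (x(p) = (p**2 + p**2) - 22 = 2*p**2 - 22 = -22 + 2*p**2)
1/(x(S(36)) + G(-2030)) = 1/((-22 + 2*(14*36)**2) - 2030) = 1/((-22 + 2*504**2) - 2030) = 1/((-22 + 2*254016) - 2030) = 1/((-22 + 508032) - 2030) = 1/(508010 - 2030) = 1/505980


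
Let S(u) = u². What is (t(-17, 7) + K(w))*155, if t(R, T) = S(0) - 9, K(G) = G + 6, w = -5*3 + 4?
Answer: -2170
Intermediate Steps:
w = -11 (w = -15 + 4 = -11)
K(G) = 6 + G
t(R, T) = -9 (t(R, T) = 0² - 9 = 0 - 9 = -9)
(t(-17, 7) + K(w))*155 = (-9 + (6 - 11))*155 = (-9 - 5)*155 = -14*155 = -2170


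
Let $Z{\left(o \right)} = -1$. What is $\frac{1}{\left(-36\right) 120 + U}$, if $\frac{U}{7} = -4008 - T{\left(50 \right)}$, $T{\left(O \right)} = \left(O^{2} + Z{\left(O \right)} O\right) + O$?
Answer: $- \frac{1}{49876} \approx -2.005 \cdot 10^{-5}$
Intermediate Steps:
$T{\left(O \right)} = O^{2}$ ($T{\left(O \right)} = \left(O^{2} - O\right) + O = O^{2}$)
$U = -45556$ ($U = 7 \left(-4008 - 50^{2}\right) = 7 \left(-4008 - 2500\right) = 7 \left(-6508\right) = -45556$)
$\frac{1}{\left(-36\right) 120 + U} = \frac{1}{\left(-36\right) 120 - 45556} = \frac{1}{-4320 - 45556} = \frac{1}{-49876} = - \frac{1}{49876}$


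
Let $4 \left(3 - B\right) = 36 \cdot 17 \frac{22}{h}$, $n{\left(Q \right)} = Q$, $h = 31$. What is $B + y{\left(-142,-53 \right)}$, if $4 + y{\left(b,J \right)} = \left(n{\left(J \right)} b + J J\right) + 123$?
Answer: $\frac{320801}{31} \approx 10348.0$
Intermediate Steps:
$y{\left(b,J \right)} = 119 + J^{2} + J b$ ($y{\left(b,J \right)} = -4 + \left(\left(J b + J J\right) + 123\right) = -4 + \left(\left(J b + J^{2}\right) + 123\right) = -4 + \left(\left(J^{2} + J b\right) + 123\right) = -4 + \left(123 + J^{2} + J b\right) = 119 + J^{2} + J b$)
$B = - \frac{3273}{31}$ ($B = 3 - \frac{36 \cdot 17 \cdot \frac{22}{31}}{4} = 3 - \frac{612 \cdot 22 \cdot \frac{1}{31}}{4} = 3 - \frac{612 \cdot \frac{22}{31}}{4} = 3 - \frac{3366}{31} = - \frac{3273}{31} \approx -105.58$)
$B + y{\left(-142,-53 \right)} = - \frac{3273}{31} + \left(119 + \left(-53\right)^{2} - -7526\right) = - \frac{3273}{31} + \left(119 + 2809 + 7526\right) = - \frac{3273}{31} + 10454 = \frac{320801}{31}$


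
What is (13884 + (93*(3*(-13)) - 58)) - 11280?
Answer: -1081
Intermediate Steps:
(13884 + (93*(3*(-13)) - 58)) - 11280 = (13884 + (93*(-39) - 58)) - 11280 = (13884 + (-3627 - 58)) - 11280 = (13884 - 3685) - 11280 = 10199 - 11280 = -1081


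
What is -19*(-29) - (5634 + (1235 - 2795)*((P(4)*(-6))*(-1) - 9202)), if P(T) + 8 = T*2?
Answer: -14360203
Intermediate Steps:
P(T) = -8 + 2*T (P(T) = -8 + T*2 = -8 + 2*T)
-19*(-29) - (5634 + (1235 - 2795)*((P(4)*(-6))*(-1) - 9202)) = -19*(-29) - (5634 + (1235 - 2795)*(((-8 + 2*4)*(-6))*(-1) - 9202)) = 551 - (5634 - 1560*(((-8 + 8)*(-6))*(-1) - 9202)) = 551 - (5634 - 1560*((0*(-6))*(-1) - 9202)) = 551 - (5634 - 1560*(0*(-1) - 9202)) = 551 - (5634 - 1560*(0 - 9202)) = 551 - (5634 - 1560*(-9202)) = 551 - (5634 + 14355120) = 551 - 1*14360754 = 551 - 14360754 = -14360203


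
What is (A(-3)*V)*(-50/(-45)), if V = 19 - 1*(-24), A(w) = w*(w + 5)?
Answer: -860/3 ≈ -286.67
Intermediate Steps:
A(w) = w*(5 + w)
V = 43 (V = 19 + 24 = 43)
(A(-3)*V)*(-50/(-45)) = (-3*(5 - 3)*43)*(-50/(-45)) = (-3*2*43)*(-50*(-1/45)) = -6*43*(10/9) = -258*10/9 = -860/3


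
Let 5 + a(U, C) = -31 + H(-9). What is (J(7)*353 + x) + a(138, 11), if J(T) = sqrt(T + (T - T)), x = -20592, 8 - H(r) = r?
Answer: -20611 + 353*sqrt(7) ≈ -19677.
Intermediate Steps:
H(r) = 8 - r
a(U, C) = -19 (a(U, C) = -5 + (-31 + (8 - 1*(-9))) = -5 + (-31 + (8 + 9)) = -5 + (-31 + 17) = -5 - 14 = -19)
J(T) = sqrt(T) (J(T) = sqrt(T + 0) = sqrt(T))
(J(7)*353 + x) + a(138, 11) = (sqrt(7)*353 - 20592) - 19 = (353*sqrt(7) - 20592) - 19 = (-20592 + 353*sqrt(7)) - 19 = -20611 + 353*sqrt(7)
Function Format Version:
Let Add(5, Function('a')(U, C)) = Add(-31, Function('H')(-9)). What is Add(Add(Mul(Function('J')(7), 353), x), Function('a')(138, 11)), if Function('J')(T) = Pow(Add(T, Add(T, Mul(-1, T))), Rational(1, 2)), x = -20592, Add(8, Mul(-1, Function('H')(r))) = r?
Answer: Add(-20611, Mul(353, Pow(7, Rational(1, 2)))) ≈ -19677.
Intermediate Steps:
Function('H')(r) = Add(8, Mul(-1, r))
Function('a')(U, C) = -19 (Function('a')(U, C) = Add(-5, Add(-31, Add(8, Mul(-1, -9)))) = Add(-5, Add(-31, Add(8, 9))) = Add(-5, Add(-31, 17)) = Add(-5, -14) = -19)
Function('J')(T) = Pow(T, Rational(1, 2)) (Function('J')(T) = Pow(Add(T, 0), Rational(1, 2)) = Pow(T, Rational(1, 2)))
Add(Add(Mul(Function('J')(7), 353), x), Function('a')(138, 11)) = Add(Add(Mul(Pow(7, Rational(1, 2)), 353), -20592), -19) = Add(Add(Mul(353, Pow(7, Rational(1, 2))), -20592), -19) = Add(Add(-20592, Mul(353, Pow(7, Rational(1, 2)))), -19) = Add(-20611, Mul(353, Pow(7, Rational(1, 2))))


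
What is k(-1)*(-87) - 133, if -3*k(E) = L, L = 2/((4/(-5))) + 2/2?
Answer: -353/2 ≈ -176.50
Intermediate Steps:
L = -3/2 (L = 2/((4*(-1/5))) + 2*(1/2) = 2/(-4/5) + 1 = 2*(-5/4) + 1 = -5/2 + 1 = -3/2 ≈ -1.5000)
k(E) = 1/2 (k(E) = -1/3*(-3/2) = 1/2)
k(-1)*(-87) - 133 = (1/2)*(-87) - 133 = -87/2 - 133 = -353/2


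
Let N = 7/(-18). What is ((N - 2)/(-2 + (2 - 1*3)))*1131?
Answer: 16211/18 ≈ 900.61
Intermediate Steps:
N = -7/18 (N = 7*(-1/18) = -7/18 ≈ -0.38889)
((N - 2)/(-2 + (2 - 1*3)))*1131 = ((-7/18 - 2)/(-2 + (2 - 1*3)))*1131 = -43/(18*(-2 + (2 - 3)))*1131 = -43/(18*(-2 - 1))*1131 = -43/18/(-3)*1131 = -43/18*(-⅓)*1131 = (43/54)*1131 = 16211/18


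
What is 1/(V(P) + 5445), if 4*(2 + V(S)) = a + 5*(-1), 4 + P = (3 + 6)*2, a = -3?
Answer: 1/5441 ≈ 0.00018379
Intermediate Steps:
P = 14 (P = -4 + (3 + 6)*2 = -4 + 9*2 = -4 + 18 = 14)
V(S) = -4 (V(S) = -2 + (-3 + 5*(-1))/4 = -2 + (-3 - 5)/4 = -2 + (¼)*(-8) = -2 - 2 = -4)
1/(V(P) + 5445) = 1/(-4 + 5445) = 1/5441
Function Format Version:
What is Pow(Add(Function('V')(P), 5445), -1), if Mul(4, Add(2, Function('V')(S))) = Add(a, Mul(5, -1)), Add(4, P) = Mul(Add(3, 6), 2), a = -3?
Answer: Rational(1, 5441) ≈ 0.00018379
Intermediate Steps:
P = 14 (P = Add(-4, Mul(Add(3, 6), 2)) = Add(-4, Mul(9, 2)) = Add(-4, 18) = 14)
Function('V')(S) = -4 (Function('V')(S) = Add(-2, Mul(Rational(1, 4), Add(-3, Mul(5, -1)))) = Add(-2, Mul(Rational(1, 4), Add(-3, -5))) = Add(-2, Mul(Rational(1, 4), -8)) = Add(-2, -2) = -4)
Pow(Add(Function('V')(P), 5445), -1) = Pow(Add(-4, 5445), -1) = Pow(5441, -1) = Rational(1, 5441)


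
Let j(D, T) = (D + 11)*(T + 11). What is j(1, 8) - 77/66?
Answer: 1361/6 ≈ 226.83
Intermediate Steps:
j(D, T) = (11 + D)*(11 + T)
j(1, 8) - 77/66 = (121 + 11*1 + 11*8 + 1*8) - 77/66 = (121 + 11 + 88 + 8) - 77*1/66 = 228 - 7/6 = 1361/6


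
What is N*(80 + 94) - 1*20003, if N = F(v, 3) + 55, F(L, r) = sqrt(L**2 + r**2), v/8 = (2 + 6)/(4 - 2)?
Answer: -10433 + 174*sqrt(1033) ≈ -4840.6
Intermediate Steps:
v = 32 (v = 8*((2 + 6)/(4 - 2)) = 8*(8/2) = 8*(8*(1/2)) = 8*4 = 32)
N = 55 + sqrt(1033) (N = sqrt(32**2 + 3**2) + 55 = sqrt(1024 + 9) + 55 = sqrt(1033) + 55 = 55 + sqrt(1033) ≈ 87.140)
N*(80 + 94) - 1*20003 = (55 + sqrt(1033))*(80 + 94) - 1*20003 = (55 + sqrt(1033))*174 - 20003 = (9570 + 174*sqrt(1033)) - 20003 = -10433 + 174*sqrt(1033)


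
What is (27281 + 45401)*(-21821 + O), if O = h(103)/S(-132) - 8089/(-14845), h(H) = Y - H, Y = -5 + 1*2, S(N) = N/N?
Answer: -23657862062132/14845 ≈ -1.5937e+9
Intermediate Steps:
S(N) = 1
Y = -3 (Y = -5 + 2 = -3)
h(H) = -3 - H
O = -1565481/14845 (O = (-3 - 1*103)/1 - 8089/(-14845) = (-3 - 103)*1 - 8089*(-1/14845) = -106*1 + 8089/14845 = -106 + 8089/14845 = -1565481/14845 ≈ -105.46)
(27281 + 45401)*(-21821 + O) = (27281 + 45401)*(-21821 - 1565481/14845) = 72682*(-325498226/14845) = -23657862062132/14845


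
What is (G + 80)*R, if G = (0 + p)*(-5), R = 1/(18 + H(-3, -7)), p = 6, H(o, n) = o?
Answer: 10/3 ≈ 3.3333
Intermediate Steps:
R = 1/15 (R = 1/(18 - 3) = 1/15 ≈ 0.066667)
G = -30 (G = (0 + 6)*(-5) = 6*(-5) = -30)
(G + 80)*R = (-30 + 80)*(1/15) = 50*(1/15) = 10/3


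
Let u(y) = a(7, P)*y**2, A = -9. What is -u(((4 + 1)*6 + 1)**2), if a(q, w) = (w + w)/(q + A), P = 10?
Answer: 9235210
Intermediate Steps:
a(q, w) = 2*w/(-9 + q) (a(q, w) = (w + w)/(q - 9) = (2*w)/(-9 + q) = 2*w/(-9 + q))
u(y) = -10*y**2 (u(y) = (2*10/(-9 + 7))*y**2 = (2*10/(-2))*y**2 = (2*10*(-1/2))*y**2 = -10*y**2)
-u(((4 + 1)*6 + 1)**2) = -(-10)*(((4 + 1)*6 + 1)**2)**2 = -(-10)*((5*6 + 1)**2)**2 = -(-10)*((30 + 1)**2)**2 = -(-10)*(31**2)**2 = -(-10)*961**2 = -(-10)*923521 = -1*(-9235210) = 9235210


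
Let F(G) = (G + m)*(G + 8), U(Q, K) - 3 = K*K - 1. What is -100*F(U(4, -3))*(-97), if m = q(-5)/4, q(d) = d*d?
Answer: 3179175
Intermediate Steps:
q(d) = d²
m = 25/4 (m = (-5)²/4 = 25*(¼) = 25/4 ≈ 6.2500)
U(Q, K) = 2 + K² (U(Q, K) = 3 + (K*K - 1) = 3 + (K² - 1) = 3 + (-1 + K²) = 2 + K²)
F(G) = (8 + G)*(25/4 + G) (F(G) = (G + 25/4)*(G + 8) = (25/4 + G)*(8 + G) = (8 + G)*(25/4 + G))
-100*F(U(4, -3))*(-97) = -100*(50 + (2 + (-3)²)² + 57*(2 + (-3)²)/4)*(-97) = -100*(50 + (2 + 9)² + 57*(2 + 9)/4)*(-97) = -100*(50 + 11² + (57/4)*11)*(-97) = -100*(50 + 121 + 627/4)*(-97) = -100*1311/4*(-97) = -32775*(-97) = 3179175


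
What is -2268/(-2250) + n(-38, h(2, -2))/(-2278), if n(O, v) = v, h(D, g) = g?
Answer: 143639/142375 ≈ 1.0089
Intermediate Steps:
-2268/(-2250) + n(-38, h(2, -2))/(-2278) = -2268/(-2250) - 2/(-2278) = -2268*(-1/2250) - 2*(-1/2278) = 126/125 + 1/1139 = 143639/142375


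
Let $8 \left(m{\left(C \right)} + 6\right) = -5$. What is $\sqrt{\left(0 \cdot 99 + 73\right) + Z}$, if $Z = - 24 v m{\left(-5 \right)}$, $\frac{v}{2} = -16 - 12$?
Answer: $i \sqrt{8831} \approx 93.973 i$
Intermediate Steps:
$m{\left(C \right)} = - \frac{53}{8}$ ($m{\left(C \right)} = -6 + \frac{1}{8} \left(-5\right) = -6 - \frac{5}{8} = - \frac{53}{8}$)
$v = -56$ ($v = 2 \left(-16 - 12\right) = 2 \left(-28\right) = -56$)
$Z = -8904$ ($Z = \left(-24\right) \left(-56\right) \left(- \frac{53}{8}\right) = 1344 \left(- \frac{53}{8}\right) = -8904$)
$\sqrt{\left(0 \cdot 99 + 73\right) + Z} = \sqrt{\left(0 \cdot 99 + 73\right) - 8904} = \sqrt{\left(0 + 73\right) - 8904} = \sqrt{73 - 8904} = \sqrt{-8831} = i \sqrt{8831}$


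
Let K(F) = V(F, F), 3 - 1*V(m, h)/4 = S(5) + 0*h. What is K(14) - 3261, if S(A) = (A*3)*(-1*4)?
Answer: -3009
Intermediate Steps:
S(A) = -12*A (S(A) = (3*A)*(-4) = -12*A)
V(m, h) = 252 (V(m, h) = 12 - 4*(-12*5 + 0*h) = 12 - 4*(-60 + 0) = 12 - 4*(-60) = 12 + 240 = 252)
K(F) = 252
K(14) - 3261 = 252 - 3261 = -3009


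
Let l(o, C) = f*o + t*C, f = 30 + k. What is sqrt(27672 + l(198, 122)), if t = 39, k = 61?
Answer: 4*sqrt(3153) ≈ 224.61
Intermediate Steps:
f = 91 (f = 30 + 61 = 91)
l(o, C) = 39*C + 91*o (l(o, C) = 91*o + 39*C = 39*C + 91*o)
sqrt(27672 + l(198, 122)) = sqrt(27672 + (39*122 + 91*198)) = sqrt(27672 + (4758 + 18018)) = sqrt(27672 + 22776) = sqrt(50448) = 4*sqrt(3153)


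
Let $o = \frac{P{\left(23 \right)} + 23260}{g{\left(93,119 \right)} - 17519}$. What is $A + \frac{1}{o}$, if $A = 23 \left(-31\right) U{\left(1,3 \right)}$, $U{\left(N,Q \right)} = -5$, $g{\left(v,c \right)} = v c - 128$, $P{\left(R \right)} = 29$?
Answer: $\frac{11859815}{3327} \approx 3564.7$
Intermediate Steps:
$g{\left(v,c \right)} = -128 + c v$ ($g{\left(v,c \right)} = c v - 128 = -128 + c v$)
$o = - \frac{3327}{940}$ ($o = \frac{29 + 23260}{\left(-128 + 119 \cdot 93\right) - 17519} = \frac{23289}{\left(-128 + 11067\right) - 17519} = \frac{23289}{10939 - 17519} = \frac{23289}{-6580} = 23289 \left(- \frac{1}{6580}\right) = - \frac{3327}{940} \approx -3.5394$)
$A = 3565$ ($A = 23 \left(-31\right) \left(-5\right) = \left(-713\right) \left(-5\right) = 3565$)
$A + \frac{1}{o} = 3565 + \frac{1}{- \frac{3327}{940}} = 3565 - \frac{940}{3327} = \frac{11859815}{3327}$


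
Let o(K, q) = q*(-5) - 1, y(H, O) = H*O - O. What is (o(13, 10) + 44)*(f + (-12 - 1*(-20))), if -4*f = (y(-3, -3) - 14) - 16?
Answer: -175/2 ≈ -87.500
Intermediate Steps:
y(H, O) = -O + H*O
o(K, q) = -1 - 5*q (o(K, q) = -5*q - 1 = -1 - 5*q)
f = 9/2 (f = -((-3*(-1 - 3) - 14) - 16)/4 = -((-3*(-4) - 14) - 16)/4 = -((12 - 14) - 16)/4 = -(-2 - 16)/4 = -¼*(-18) = 9/2 ≈ 4.5000)
(o(13, 10) + 44)*(f + (-12 - 1*(-20))) = ((-1 - 5*10) + 44)*(9/2 + (-12 - 1*(-20))) = ((-1 - 50) + 44)*(9/2 + (-12 + 20)) = (-51 + 44)*(9/2 + 8) = -7*25/2 = -175/2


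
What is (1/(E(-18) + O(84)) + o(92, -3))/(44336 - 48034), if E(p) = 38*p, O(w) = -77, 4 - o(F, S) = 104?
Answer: 76101/2814178 ≈ 0.027042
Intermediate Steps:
o(F, S) = -100 (o(F, S) = 4 - 1*104 = 4 - 104 = -100)
(1/(E(-18) + O(84)) + o(92, -3))/(44336 - 48034) = (1/(38*(-18) - 77) - 100)/(44336 - 48034) = (1/(-684 - 77) - 100)/(-3698) = (1/(-761) - 100)*(-1/3698) = (-1/761 - 100)*(-1/3698) = -76101/761*(-1/3698) = 76101/2814178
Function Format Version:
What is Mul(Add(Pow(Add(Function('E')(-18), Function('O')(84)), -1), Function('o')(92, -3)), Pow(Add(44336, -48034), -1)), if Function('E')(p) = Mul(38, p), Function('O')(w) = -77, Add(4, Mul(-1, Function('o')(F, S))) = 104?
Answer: Rational(76101, 2814178) ≈ 0.027042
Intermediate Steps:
Function('o')(F, S) = -100 (Function('o')(F, S) = Add(4, Mul(-1, 104)) = Add(4, -104) = -100)
Mul(Add(Pow(Add(Function('E')(-18), Function('O')(84)), -1), Function('o')(92, -3)), Pow(Add(44336, -48034), -1)) = Mul(Add(Pow(Add(Mul(38, -18), -77), -1), -100), Pow(Add(44336, -48034), -1)) = Mul(Add(Pow(Add(-684, -77), -1), -100), Pow(-3698, -1)) = Mul(Add(Pow(-761, -1), -100), Rational(-1, 3698)) = Mul(Add(Rational(-1, 761), -100), Rational(-1, 3698)) = Mul(Rational(-76101, 761), Rational(-1, 3698)) = Rational(76101, 2814178)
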